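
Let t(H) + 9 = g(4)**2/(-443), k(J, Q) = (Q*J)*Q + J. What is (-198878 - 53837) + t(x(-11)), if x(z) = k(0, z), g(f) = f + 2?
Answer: -111956768/443 ≈ -2.5272e+5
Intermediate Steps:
k(J, Q) = J + J*Q**2 (k(J, Q) = (J*Q)*Q + J = J*Q**2 + J = J + J*Q**2)
g(f) = 2 + f
x(z) = 0 (x(z) = 0*(1 + z**2) = 0)
t(H) = -4023/443 (t(H) = -9 + (2 + 4)**2/(-443) = -9 + 6**2*(-1/443) = -9 + 36*(-1/443) = -9 - 36/443 = -4023/443)
(-198878 - 53837) + t(x(-11)) = (-198878 - 53837) - 4023/443 = -252715 - 4023/443 = -111956768/443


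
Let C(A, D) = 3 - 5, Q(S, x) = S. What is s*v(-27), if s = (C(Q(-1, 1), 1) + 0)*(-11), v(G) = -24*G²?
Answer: -384912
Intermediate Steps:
C(A, D) = -2
s = 22 (s = (-2 + 0)*(-11) = -2*(-11) = 22)
s*v(-27) = 22*(-24*(-27)²) = 22*(-24*729) = 22*(-17496) = -384912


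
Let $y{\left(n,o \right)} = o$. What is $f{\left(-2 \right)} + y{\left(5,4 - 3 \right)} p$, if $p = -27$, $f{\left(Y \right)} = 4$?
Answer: $-23$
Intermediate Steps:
$f{\left(-2 \right)} + y{\left(5,4 - 3 \right)} p = 4 + \left(4 - 3\right) \left(-27\right) = 4 + 1 \left(-27\right) = 4 - 27 = -23$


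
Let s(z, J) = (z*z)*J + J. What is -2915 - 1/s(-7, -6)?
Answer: -874499/300 ≈ -2915.0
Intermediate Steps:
s(z, J) = J + J*z**2 (s(z, J) = z**2*J + J = J*z**2 + J = J + J*z**2)
-2915 - 1/s(-7, -6) = -2915 - 1/((-6*(1 + (-7)**2))) = -2915 - 1/((-6*(1 + 49))) = -2915 - 1/((-6*50)) = -2915 - 1/(-300) = -2915 - 1*(-1/300) = -2915 + 1/300 = -874499/300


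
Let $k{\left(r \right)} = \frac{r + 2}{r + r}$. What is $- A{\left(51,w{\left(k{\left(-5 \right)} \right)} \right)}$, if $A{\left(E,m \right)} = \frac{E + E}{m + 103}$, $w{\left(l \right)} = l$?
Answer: $- \frac{1020}{1033} \approx -0.98742$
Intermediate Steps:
$k{\left(r \right)} = \frac{2 + r}{2 r}$
$A{\left(E,m \right)} = \frac{2 E}{103 + m}$
$- A{\left(51,w{\left(k{\left(-5 \right)} \right)} \right)} = - \frac{2 \cdot 51}{103 + \frac{2 - 5}{2 \left(-5\right)}} = - \frac{2 \cdot 51}{103 + \frac{1}{2} \left(- \frac{1}{5}\right) \left(-3\right)} = - \frac{2 \cdot 51}{103 + \frac{3}{10}} = - \frac{2 \cdot 51}{\frac{1033}{10}} = - \frac{2 \cdot 51 \cdot 10}{1033} = \left(-1\right) \frac{1020}{1033} = - \frac{1020}{1033}$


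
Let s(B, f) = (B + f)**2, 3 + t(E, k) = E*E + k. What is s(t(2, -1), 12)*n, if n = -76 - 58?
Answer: -19296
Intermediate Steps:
n = -134
t(E, k) = -3 + k + E**2 (t(E, k) = -3 + (E*E + k) = -3 + (E**2 + k) = -3 + (k + E**2) = -3 + k + E**2)
s(t(2, -1), 12)*n = ((-3 - 1 + 2**2) + 12)**2*(-134) = ((-3 - 1 + 4) + 12)**2*(-134) = (0 + 12)**2*(-134) = 12**2*(-134) = 144*(-134) = -19296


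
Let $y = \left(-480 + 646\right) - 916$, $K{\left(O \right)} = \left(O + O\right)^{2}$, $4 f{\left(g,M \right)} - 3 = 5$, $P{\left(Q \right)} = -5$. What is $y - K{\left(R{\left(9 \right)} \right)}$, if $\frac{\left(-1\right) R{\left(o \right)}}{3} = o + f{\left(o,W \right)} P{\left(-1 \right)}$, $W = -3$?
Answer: $-786$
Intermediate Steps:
$f{\left(g,M \right)} = 2$ ($f{\left(g,M \right)} = \frac{3}{4} + \frac{1}{4} \cdot 5 = \frac{3}{4} + \frac{5}{4} = 2$)
$R{\left(o \right)} = 30 - 3 o$ ($R{\left(o \right)} = - 3 \left(o + 2 \left(-5\right)\right) = - 3 \left(o - 10\right) = - 3 \left(-10 + o\right) = 30 - 3 o$)
$K{\left(O \right)} = 4 O^{2}$ ($K{\left(O \right)} = \left(2 O\right)^{2} = 4 O^{2}$)
$y = -750$ ($y = 166 - 916 = -750$)
$y - K{\left(R{\left(9 \right)} \right)} = -750 - 4 \left(30 - 27\right)^{2} = -750 - 4 \cdot 3^{2} = -750 - 4 \cdot 9 = -750 - 36 = -786$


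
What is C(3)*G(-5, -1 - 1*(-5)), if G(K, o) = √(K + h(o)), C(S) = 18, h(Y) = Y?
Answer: 18*I ≈ 18.0*I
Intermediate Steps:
G(K, o) = √(K + o)
C(3)*G(-5, -1 - 1*(-5)) = 18*√(-5 + (-1 - 1*(-5))) = 18*√(-5 + (-1 + 5)) = 18*√(-5 + 4) = 18*√(-1) = 18*I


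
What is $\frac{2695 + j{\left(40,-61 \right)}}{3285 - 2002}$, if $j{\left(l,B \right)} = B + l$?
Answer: $\frac{2674}{1283} \approx 2.0842$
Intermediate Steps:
$\frac{2695 + j{\left(40,-61 \right)}}{3285 - 2002} = \frac{2695 + \left(-61 + 40\right)}{3285 - 2002} = \frac{2695 - 21}{1283} = 2674 \cdot \frac{1}{1283} = \frac{2674}{1283}$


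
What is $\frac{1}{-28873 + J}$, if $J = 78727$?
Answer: $\frac{1}{49854} \approx 2.0059 \cdot 10^{-5}$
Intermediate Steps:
$\frac{1}{-28873 + J} = \frac{1}{-28873 + 78727} = \frac{1}{49854}$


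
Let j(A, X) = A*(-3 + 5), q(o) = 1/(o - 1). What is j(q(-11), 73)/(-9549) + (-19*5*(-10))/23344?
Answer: 13613161/334367784 ≈ 0.040713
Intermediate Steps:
q(o) = 1/(-1 + o)
j(A, X) = 2*A (j(A, X) = A*2 = 2*A)
j(q(-11), 73)/(-9549) + (-19*5*(-10))/23344 = (2/(-1 - 11))/(-9549) + (-19*5*(-10))/23344 = (2/(-12))*(-1/9549) - 95*(-10)*(1/23344) = (2*(-1/12))*(-1/9549) + 950*(1/23344) = -⅙*(-1/9549) + 475/11672 = 1/57294 + 475/11672 = 13613161/334367784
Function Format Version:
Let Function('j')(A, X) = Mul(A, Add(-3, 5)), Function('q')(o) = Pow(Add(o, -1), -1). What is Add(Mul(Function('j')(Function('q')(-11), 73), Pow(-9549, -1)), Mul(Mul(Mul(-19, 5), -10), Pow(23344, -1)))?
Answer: Rational(13613161, 334367784) ≈ 0.040713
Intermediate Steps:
Function('q')(o) = Pow(Add(-1, o), -1)
Function('j')(A, X) = Mul(2, A) (Function('j')(A, X) = Mul(A, 2) = Mul(2, A))
Add(Mul(Function('j')(Function('q')(-11), 73), Pow(-9549, -1)), Mul(Mul(Mul(-19, 5), -10), Pow(23344, -1))) = Add(Mul(Mul(2, Pow(Add(-1, -11), -1)), Pow(-9549, -1)), Mul(Mul(Mul(-19, 5), -10), Pow(23344, -1))) = Add(Mul(Mul(2, Pow(-12, -1)), Rational(-1, 9549)), Mul(Mul(-95, -10), Rational(1, 23344))) = Add(Mul(Mul(2, Rational(-1, 12)), Rational(-1, 9549)), Mul(950, Rational(1, 23344))) = Add(Mul(Rational(-1, 6), Rational(-1, 9549)), Rational(475, 11672)) = Add(Rational(1, 57294), Rational(475, 11672)) = Rational(13613161, 334367784)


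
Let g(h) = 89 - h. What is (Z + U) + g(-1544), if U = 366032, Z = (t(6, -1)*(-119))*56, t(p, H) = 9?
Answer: 307689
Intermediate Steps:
Z = -59976 (Z = (9*(-119))*56 = -1071*56 = -59976)
(Z + U) + g(-1544) = (-59976 + 366032) + (89 - 1*(-1544)) = 306056 + (89 + 1544) = 306056 + 1633 = 307689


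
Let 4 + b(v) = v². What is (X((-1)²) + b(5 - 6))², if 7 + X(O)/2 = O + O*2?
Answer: 121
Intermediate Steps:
X(O) = -14 + 6*O (X(O) = -14 + 2*(O + O*2) = -14 + 2*(O + 2*O) = -14 + 2*(3*O) = -14 + 6*O)
b(v) = -4 + v²
(X((-1)²) + b(5 - 6))² = ((-14 + 6*(-1)²) + (-4 + (5 - 6)²))² = ((-14 + 6*1) + (-4 + (-1)²))² = ((-14 + 6) + (-4 + 1))² = (-8 - 3)² = (-11)² = 121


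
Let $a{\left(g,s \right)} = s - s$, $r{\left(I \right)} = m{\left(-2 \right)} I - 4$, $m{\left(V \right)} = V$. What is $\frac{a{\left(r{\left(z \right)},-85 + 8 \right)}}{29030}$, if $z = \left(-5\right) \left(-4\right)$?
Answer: $0$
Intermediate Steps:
$z = 20$
$r{\left(I \right)} = -4 - 2 I$ ($r{\left(I \right)} = - 2 I - 4 = -4 - 2 I$)
$a{\left(g,s \right)} = 0$
$\frac{a{\left(r{\left(z \right)},-85 + 8 \right)}}{29030} = \frac{0}{29030} = 0 \cdot \frac{1}{29030} = 0$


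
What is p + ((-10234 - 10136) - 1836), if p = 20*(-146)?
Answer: -25126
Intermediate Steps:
p = -2920
p + ((-10234 - 10136) - 1836) = -2920 + ((-10234 - 10136) - 1836) = -2920 + (-20370 - 1836) = -2920 - 22206 = -25126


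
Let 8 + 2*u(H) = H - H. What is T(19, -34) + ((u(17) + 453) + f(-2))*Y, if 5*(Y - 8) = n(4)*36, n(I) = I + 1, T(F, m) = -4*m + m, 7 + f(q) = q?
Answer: 19462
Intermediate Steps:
f(q) = -7 + q
T(F, m) = -3*m
n(I) = 1 + I
u(H) = -4 (u(H) = -4 + (H - H)/2 = -4 + (½)*0 = -4 + 0 = -4)
Y = 44 (Y = 8 + ((1 + 4)*36)/5 = 8 + (5*36)/5 = 8 + (⅕)*180 = 8 + 36 = 44)
T(19, -34) + ((u(17) + 453) + f(-2))*Y = -3*(-34) + ((-4 + 453) + (-7 - 2))*44 = 102 + (449 - 9)*44 = 102 + 440*44 = 102 + 19360 = 19462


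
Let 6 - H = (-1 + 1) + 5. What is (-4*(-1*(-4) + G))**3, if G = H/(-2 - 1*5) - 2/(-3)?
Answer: -54872000/9261 ≈ -5925.1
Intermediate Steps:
H = 1 (H = 6 - ((-1 + 1) + 5) = 6 - (0 + 5) = 6 - 1*5 = 6 - 5 = 1)
G = 11/21 (G = 1/(-2 - 1*5) - 2/(-3) = 1/(-2 - 5) - 2*(-1/3) = 1/(-7) + 2/3 = 1*(-1/7) + 2/3 = -1/7 + 2/3 = 11/21 ≈ 0.52381)
(-4*(-1*(-4) + G))**3 = (-4*(-1*(-4) + 11/21))**3 = (-4*(4 + 11/21))**3 = (-4*95/21)**3 = (-380/21)**3 = -54872000/9261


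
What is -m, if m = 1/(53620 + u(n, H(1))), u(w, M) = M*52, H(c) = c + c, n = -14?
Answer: -1/53724 ≈ -1.8614e-5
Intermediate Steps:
H(c) = 2*c
u(w, M) = 52*M
m = 1/53724 (m = 1/(53620 + 52*(2*1)) = 1/(53620 + 52*2) = 1/(53620 + 104) = 1/53724 ≈ 1.8614e-5)
-m = -1*1/53724 = -1/53724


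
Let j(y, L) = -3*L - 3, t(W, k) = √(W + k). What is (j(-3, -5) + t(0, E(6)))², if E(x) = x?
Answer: (12 + √6)² ≈ 208.79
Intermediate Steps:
j(y, L) = -3 - 3*L
(j(-3, -5) + t(0, E(6)))² = ((-3 - 3*(-5)) + √(0 + 6))² = ((-3 + 15) + √6)² = (12 + √6)²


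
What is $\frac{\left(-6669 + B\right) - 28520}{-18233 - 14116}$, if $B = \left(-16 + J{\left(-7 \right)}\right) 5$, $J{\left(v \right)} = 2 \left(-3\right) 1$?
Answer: $\frac{35299}{32349} \approx 1.0912$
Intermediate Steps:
$J{\left(v \right)} = -6$ ($J{\left(v \right)} = \left(-6\right) 1 = -6$)
$B = -110$ ($B = \left(-16 - 6\right) 5 = \left(-22\right) 5 = -110$)
$\frac{\left(-6669 + B\right) - 28520}{-18233 - 14116} = \frac{\left(-6669 - 110\right) - 28520}{-18233 - 14116} = \frac{-6779 - 28520}{-32349} = \left(-35299\right) \left(- \frac{1}{32349}\right) = \frac{35299}{32349}$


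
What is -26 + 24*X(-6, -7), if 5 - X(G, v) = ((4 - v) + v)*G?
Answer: 670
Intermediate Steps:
X(G, v) = 5 - 4*G (X(G, v) = 5 - ((4 - v) + v)*G = 5 - 4*G)
-26 + 24*X(-6, -7) = -26 + 24*(5 - 4*(-6)) = -26 + 24*(5 + 24) = -26 + 24*29 = -26 + 696 = 670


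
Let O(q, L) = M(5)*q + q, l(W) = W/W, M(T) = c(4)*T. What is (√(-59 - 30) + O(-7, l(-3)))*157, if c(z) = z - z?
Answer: -1099 + 157*I*√89 ≈ -1099.0 + 1481.1*I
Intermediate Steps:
c(z) = 0
M(T) = 0 (M(T) = 0*T = 0)
l(W) = 1
O(q, L) = q (O(q, L) = 0*q + q = 0 + q = q)
(√(-59 - 30) + O(-7, l(-3)))*157 = (√(-59 - 30) - 7)*157 = (√(-89) - 7)*157 = (I*√89 - 7)*157 = (-7 + I*√89)*157 = -1099 + 157*I*√89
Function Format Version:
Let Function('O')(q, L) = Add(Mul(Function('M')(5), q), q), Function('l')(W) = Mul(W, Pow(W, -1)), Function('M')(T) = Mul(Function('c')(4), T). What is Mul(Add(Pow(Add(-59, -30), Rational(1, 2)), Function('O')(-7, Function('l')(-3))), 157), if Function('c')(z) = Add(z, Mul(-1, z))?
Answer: Add(-1099, Mul(157, I, Pow(89, Rational(1, 2)))) ≈ Add(-1099.0, Mul(1481.1, I))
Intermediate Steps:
Function('c')(z) = 0
Function('M')(T) = 0 (Function('M')(T) = Mul(0, T) = 0)
Function('l')(W) = 1
Function('O')(q, L) = q (Function('O')(q, L) = Add(Mul(0, q), q) = Add(0, q) = q)
Mul(Add(Pow(Add(-59, -30), Rational(1, 2)), Function('O')(-7, Function('l')(-3))), 157) = Mul(Add(Pow(Add(-59, -30), Rational(1, 2)), -7), 157) = Mul(Add(Pow(-89, Rational(1, 2)), -7), 157) = Mul(Add(Mul(I, Pow(89, Rational(1, 2))), -7), 157) = Mul(Add(-7, Mul(I, Pow(89, Rational(1, 2)))), 157) = Add(-1099, Mul(157, I, Pow(89, Rational(1, 2))))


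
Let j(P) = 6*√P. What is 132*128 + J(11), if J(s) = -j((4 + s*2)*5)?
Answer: 16896 - 6*√130 ≈ 16828.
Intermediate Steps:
J(s) = -6*√(20 + 10*s) (J(s) = -6*√((4 + s*2)*5) = -6*√((4 + 2*s)*5) = -6*√(20 + 10*s))
132*128 + J(11) = 132*128 - 6*√(20 + 10*11) = 16896 - 6*√(20 + 110) = 16896 - 6*√130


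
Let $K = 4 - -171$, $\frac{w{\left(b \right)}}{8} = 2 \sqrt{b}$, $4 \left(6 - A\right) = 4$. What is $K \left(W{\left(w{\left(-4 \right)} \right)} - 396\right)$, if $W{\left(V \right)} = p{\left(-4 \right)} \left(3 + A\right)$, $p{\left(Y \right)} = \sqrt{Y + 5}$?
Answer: $-67900$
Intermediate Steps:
$A = 5$ ($A = 6 - 1 = 5$)
$w{\left(b \right)} = 16 \sqrt{b}$ ($w{\left(b \right)} = 8 \cdot 2 \sqrt{b} = 16 \sqrt{b}$)
$p{\left(Y \right)} = \sqrt{5 + Y}$
$W{\left(V \right)} = 8$ ($W{\left(V \right)} = \sqrt{5 - 4} \left(3 + 5\right) = \sqrt{1} \cdot 8 = 1 \cdot 8 = 8$)
$K = 175$ ($K = 4 + 171 = 175$)
$K \left(W{\left(w{\left(-4 \right)} \right)} - 396\right) = 175 \left(8 - 396\right) = 175 \left(-388\right) = -67900$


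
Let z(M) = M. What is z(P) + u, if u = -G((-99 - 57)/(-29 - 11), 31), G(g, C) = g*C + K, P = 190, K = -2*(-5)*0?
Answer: 691/10 ≈ 69.100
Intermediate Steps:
K = 0 (K = 10*0 = 0)
G(g, C) = C*g (G(g, C) = g*C + 0 = C*g + 0 = C*g)
u = -1209/10 (u = -31*(-99 - 57)/(-29 - 11) = -31*(-156/(-40)) = -31*(-156*(-1/40)) = -31*39/10 = -1*1209/10 = -1209/10 ≈ -120.90)
z(P) + u = 190 - 1209/10 = 691/10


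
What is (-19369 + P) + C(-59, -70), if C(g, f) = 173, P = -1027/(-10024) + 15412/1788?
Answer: -85972973147/4480728 ≈ -19187.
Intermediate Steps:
P = 39081541/4480728 (P = -1027*(-1/10024) + 15412*(1/1788) = 1027/10024 + 3853/447 = 39081541/4480728 ≈ 8.7221)
(-19369 + P) + C(-59, -70) = (-19369 + 39081541/4480728) + 173 = -86748139091/4480728 + 173 = -85972973147/4480728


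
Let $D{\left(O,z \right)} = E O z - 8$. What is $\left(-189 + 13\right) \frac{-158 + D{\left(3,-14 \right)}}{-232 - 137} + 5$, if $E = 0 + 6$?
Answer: $- \frac{71723}{369} \approx -194.37$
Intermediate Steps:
$E = 6$
$D{\left(O,z \right)} = -8 + 6 O z$ ($D{\left(O,z \right)} = 6 O z - 8 = -8 + 6 O z$)
$\left(-189 + 13\right) \frac{-158 + D{\left(3,-14 \right)}}{-232 - 137} + 5 = \left(-189 + 13\right) \frac{-158 + \left(-8 + 6 \cdot 3 \left(-14\right)\right)}{-232 - 137} + 5 = - 176 \frac{-158 - 260}{-369} + 5 = - 176 \left(-158 - 260\right) \left(- \frac{1}{369}\right) + 5 = - 176 \left(\left(-418\right) \left(- \frac{1}{369}\right)\right) + 5 = \left(-176\right) \frac{418}{369} + 5 = - \frac{73568}{369} + 5 = - \frac{71723}{369}$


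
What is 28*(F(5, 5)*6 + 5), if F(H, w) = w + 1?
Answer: 1148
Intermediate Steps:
F(H, w) = 1 + w
28*(F(5, 5)*6 + 5) = 28*((1 + 5)*6 + 5) = 28*(6*6 + 5) = 28*(36 + 5) = 28*41 = 1148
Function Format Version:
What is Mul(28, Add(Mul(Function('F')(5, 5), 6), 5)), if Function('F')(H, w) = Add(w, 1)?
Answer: 1148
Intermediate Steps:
Function('F')(H, w) = Add(1, w)
Mul(28, Add(Mul(Function('F')(5, 5), 6), 5)) = Mul(28, Add(Mul(Add(1, 5), 6), 5)) = Mul(28, Add(Mul(6, 6), 5)) = Mul(28, Add(36, 5)) = Mul(28, 41) = 1148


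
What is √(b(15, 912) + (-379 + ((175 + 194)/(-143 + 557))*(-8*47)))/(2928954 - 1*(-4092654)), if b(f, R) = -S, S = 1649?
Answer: I*√78131/40374246 ≈ 6.9232e-6*I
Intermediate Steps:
b(f, R) = -1649 (b(f, R) = -1*1649 = -1649)
√(b(15, 912) + (-379 + ((175 + 194)/(-143 + 557))*(-8*47)))/(2928954 - 1*(-4092654)) = √(-1649 + (-379 + ((175 + 194)/(-143 + 557))*(-8*47)))/(2928954 - 1*(-4092654)) = √(-1649 + (-379 + (369/414)*(-376)))/(2928954 + 4092654) = √(-1649 + (-379 + (369*(1/414))*(-376)))/7021608 = √(-1649 + (-379 + (41/46)*(-376)))*(1/7021608) = √(-1649 + (-379 - 7708/23))*(1/7021608) = √(-1649 - 16425/23)*(1/7021608) = √(-54352/23)*(1/7021608) = (4*I*√78131/23)*(1/7021608) = I*√78131/40374246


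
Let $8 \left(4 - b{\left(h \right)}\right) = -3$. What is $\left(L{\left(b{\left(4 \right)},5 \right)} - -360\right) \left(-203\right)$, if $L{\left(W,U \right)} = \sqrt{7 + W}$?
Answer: $-73080 - \frac{203 \sqrt{182}}{4} \approx -73765.0$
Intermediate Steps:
$b{\left(h \right)} = \frac{35}{8}$ ($b{\left(h \right)} = 4 - - \frac{3}{8} = 4 + \frac{3}{8} = \frac{35}{8}$)
$\left(L{\left(b{\left(4 \right)},5 \right)} - -360\right) \left(-203\right) = \left(\sqrt{7 + \frac{35}{8}} - -360\right) \left(-203\right) = \left(\sqrt{\frac{91}{8}} + 360\right) \left(-203\right) = \left(\frac{\sqrt{182}}{4} + 360\right) \left(-203\right) = \left(360 + \frac{\sqrt{182}}{4}\right) \left(-203\right) = -73080 - \frac{203 \sqrt{182}}{4}$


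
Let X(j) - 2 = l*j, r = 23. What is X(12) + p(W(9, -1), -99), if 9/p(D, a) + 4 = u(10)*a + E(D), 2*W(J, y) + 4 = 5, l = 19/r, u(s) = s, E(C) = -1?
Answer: 272423/22885 ≈ 11.904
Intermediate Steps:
l = 19/23 ≈ 0.82609
W(J, y) = ½ (W(J, y) = -2 + (½)*5 = -2 + 5/2 = ½)
p(D, a) = 9/(-5 + 10*a) (p(D, a) = 9/(-4 + (10*a - 1)) = 9/(-4 + (-1 + 10*a)) = 9/(-5 + 10*a))
X(j) = 2 + 19*j/23
X(12) + p(W(9, -1), -99) = (2 + (19/23)*12) + 9/(5*(-1 + 2*(-99))) = (2 + 228/23) + 9/(5*(-1 - 198)) = 274/23 + (9/5)/(-199) = 274/23 + (9/5)*(-1/199) = 274/23 - 9/995 = 272423/22885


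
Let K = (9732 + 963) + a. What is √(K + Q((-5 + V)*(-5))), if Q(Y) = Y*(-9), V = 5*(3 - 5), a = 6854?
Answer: √16874 ≈ 129.90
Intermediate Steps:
V = -10 (V = 5*(-2) = -10)
Q(Y) = -9*Y
K = 17549 (K = (9732 + 963) + 6854 = 10695 + 6854 = 17549)
√(K + Q((-5 + V)*(-5))) = √(17549 - 9*(-5 - 10)*(-5)) = √(17549 - (-135)*(-5)) = √(17549 - 9*75) = √(17549 - 675) = √16874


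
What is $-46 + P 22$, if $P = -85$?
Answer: $-1916$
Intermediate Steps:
$-46 + P 22 = -46 - 1870 = -1916$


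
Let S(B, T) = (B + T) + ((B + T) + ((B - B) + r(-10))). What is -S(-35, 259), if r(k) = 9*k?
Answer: -358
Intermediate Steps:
S(B, T) = -90 + 2*B + 2*T (S(B, T) = (B + T) + ((B + T) + ((B - B) + 9*(-10))) = (B + T) + ((B + T) + (0 - 90)) = (B + T) + ((B + T) - 90) = (B + T) + (-90 + B + T) = -90 + 2*B + 2*T)
-S(-35, 259) = -(-90 + 2*(-35) + 2*259) = -(-90 - 70 + 518) = -1*358 = -358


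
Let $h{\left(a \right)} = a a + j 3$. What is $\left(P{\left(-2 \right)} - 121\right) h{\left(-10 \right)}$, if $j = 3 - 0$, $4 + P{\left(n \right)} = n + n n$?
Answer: $-13407$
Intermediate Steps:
$P{\left(n \right)} = -4 + n + n^{2}$ ($P{\left(n \right)} = -4 + \left(n + n n\right) = -4 + \left(n + n^{2}\right) = -4 + n + n^{2}$)
$j = 3$ ($j = 3 + 0 = 3$)
$h{\left(a \right)} = 9 + a^{2}$ ($h{\left(a \right)} = a a + 3 \cdot 3 = a^{2} + 9 = 9 + a^{2}$)
$\left(P{\left(-2 \right)} - 121\right) h{\left(-10 \right)} = \left(\left(-4 - 2 + \left(-2\right)^{2}\right) - 121\right) \left(9 + \left(-10\right)^{2}\right) = \left(\left(-4 - 2 + 4\right) - 121\right) \left(9 + 100\right) = \left(-2 - 121\right) 109 = \left(-123\right) 109 = -13407$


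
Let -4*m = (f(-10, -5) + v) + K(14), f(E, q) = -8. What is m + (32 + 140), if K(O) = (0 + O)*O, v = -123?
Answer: 623/4 ≈ 155.75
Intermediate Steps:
K(O) = O² (K(O) = O*O = O²)
m = -65/4 (m = -((-8 - 123) + 14²)/4 = -(-131 + 196)/4 = -¼*65 = -65/4 ≈ -16.250)
m + (32 + 140) = -65/4 + (32 + 140) = -65/4 + 172 = 623/4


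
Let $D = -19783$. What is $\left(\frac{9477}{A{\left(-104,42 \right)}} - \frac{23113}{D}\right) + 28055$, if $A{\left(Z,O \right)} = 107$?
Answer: $\frac{59576247537}{2116781} \approx 28145.0$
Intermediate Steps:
$\left(\frac{9477}{A{\left(-104,42 \right)}} - \frac{23113}{D}\right) + 28055 = \left(\frac{9477}{107} - \frac{23113}{-19783}\right) + 28055 = \left(9477 \cdot \frac{1}{107} - - \frac{23113}{19783}\right) + 28055 = \left(\frac{9477}{107} + \frac{23113}{19783}\right) + 28055 = \frac{189956582}{2116781} + 28055 = \frac{59576247537}{2116781}$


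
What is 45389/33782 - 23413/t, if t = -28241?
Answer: 2072768715/954037462 ≈ 2.1726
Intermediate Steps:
45389/33782 - 23413/t = 45389/33782 - 23413/(-28241) = 45389*(1/33782) - 23413*(-1/28241) = 45389/33782 + 23413/28241 = 2072768715/954037462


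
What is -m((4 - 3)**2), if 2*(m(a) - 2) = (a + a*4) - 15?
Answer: 3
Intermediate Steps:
m(a) = -11/2 + 5*a/2 (m(a) = 2 + ((a + a*4) - 15)/2 = 2 + ((a + 4*a) - 15)/2 = 2 + (5*a - 15)/2 = 2 + (-15 + 5*a)/2 = 2 + (-15/2 + 5*a/2) = -11/2 + 5*a/2)
-m((4 - 3)**2) = -(-11/2 + 5*(4 - 3)**2/2) = -(-11/2 + (5/2)*1**2) = -(-11/2 + (5/2)*1) = -(-11/2 + 5/2) = -1*(-3) = 3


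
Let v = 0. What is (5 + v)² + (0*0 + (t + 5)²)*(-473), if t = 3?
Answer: -30247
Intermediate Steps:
(5 + v)² + (0*0 + (t + 5)²)*(-473) = (5 + 0)² + (0*0 + (3 + 5)²)*(-473) = 5² + (0 + 8²)*(-473) = 25 + (0 + 64)*(-473) = 25 + 64*(-473) = 25 - 30272 = -30247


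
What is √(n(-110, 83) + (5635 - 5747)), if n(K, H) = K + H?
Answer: I*√139 ≈ 11.79*I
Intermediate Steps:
n(K, H) = H + K
√(n(-110, 83) + (5635 - 5747)) = √((83 - 110) + (5635 - 5747)) = √(-27 - 112) = √(-139) = I*√139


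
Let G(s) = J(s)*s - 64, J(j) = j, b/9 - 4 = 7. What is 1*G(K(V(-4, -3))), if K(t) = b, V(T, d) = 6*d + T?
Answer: 9737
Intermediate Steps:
b = 99 (b = 36 + 9*7 = 36 + 63 = 99)
V(T, d) = T + 6*d
K(t) = 99
G(s) = -64 + s² (G(s) = s*s - 64 = s² - 64 = -64 + s²)
1*G(K(V(-4, -3))) = 1*(-64 + 99²) = 1*(-64 + 9801) = 1*9737 = 9737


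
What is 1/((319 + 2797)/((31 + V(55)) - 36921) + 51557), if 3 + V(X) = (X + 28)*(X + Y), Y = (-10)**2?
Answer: 6007/309702120 ≈ 1.9396e-5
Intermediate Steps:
Y = 100
V(X) = -3 + (28 + X)*(100 + X) (V(X) = -3 + (X + 28)*(X + 100) = -3 + (28 + X)*(100 + X))
1/((319 + 2797)/((31 + V(55)) - 36921) + 51557) = 1/((319 + 2797)/((31 + (2797 + 55**2 + 128*55)) - 36921) + 51557) = 1/(3116/((31 + (2797 + 3025 + 7040)) - 36921) + 51557) = 1/(3116/((31 + 12862) - 36921) + 51557) = 1/(3116/(12893 - 36921) + 51557) = 1/(3116/(-24028) + 51557) = 1/(3116*(-1/24028) + 51557) = 1/(-779/6007 + 51557) = 1/(309702120/6007) = 6007/309702120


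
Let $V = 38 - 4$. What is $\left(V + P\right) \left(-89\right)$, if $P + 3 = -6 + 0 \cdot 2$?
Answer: $-2225$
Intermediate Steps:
$P = -9$ ($P = -3 + \left(-6 + 0 \cdot 2\right) = -3 + \left(-6 + 0\right) = -3 - 6 = -9$)
$V = 34$
$\left(V + P\right) \left(-89\right) = \left(34 - 9\right) \left(-89\right) = 25 \left(-89\right) = -2225$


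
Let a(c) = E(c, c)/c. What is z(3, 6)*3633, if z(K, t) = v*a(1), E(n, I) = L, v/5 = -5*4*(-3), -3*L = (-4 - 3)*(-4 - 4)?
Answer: -20344800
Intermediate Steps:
L = -56/3 (L = -(-4 - 3)*(-4 - 4)/3 = -(-7)*(-8)/3 = -⅓*56 = -56/3 ≈ -18.667)
v = 300 (v = 5*(-5*4*(-3)) = 5*(-20*(-3)) = 5*60 = 300)
E(n, I) = -56/3
a(c) = -56/(3*c)
z(K, t) = -5600 (z(K, t) = 300*(-56/3/1) = 300*(-56/3*1) = 300*(-56/3) = -5600)
z(3, 6)*3633 = -5600*3633 = -20344800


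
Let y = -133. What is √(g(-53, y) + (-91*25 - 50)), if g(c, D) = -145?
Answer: I*√2470 ≈ 49.699*I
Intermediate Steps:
√(g(-53, y) + (-91*25 - 50)) = √(-145 + (-91*25 - 50)) = √(-145 + (-2275 - 50)) = √(-145 - 2325) = √(-2470) = I*√2470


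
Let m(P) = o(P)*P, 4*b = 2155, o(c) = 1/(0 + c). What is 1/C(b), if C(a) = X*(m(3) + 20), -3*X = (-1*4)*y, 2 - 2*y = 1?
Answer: 1/14 ≈ 0.071429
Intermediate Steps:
y = ½ (y = 1 - ½*1 = 1 - ½ = ½ ≈ 0.50000)
o(c) = 1/c
b = 2155/4 (b = (¼)*2155 = 2155/4 ≈ 538.75)
X = ⅔ (X = -(-1*4)/(3*2) = -(-4)/(3*2) = -⅓*(-2) = ⅔ ≈ 0.66667)
m(P) = 1 (m(P) = P/P = 1)
C(a) = 14 (C(a) = 2*(1 + 20)/3 = (⅔)*21 = 14)
1/C(b) = 1/14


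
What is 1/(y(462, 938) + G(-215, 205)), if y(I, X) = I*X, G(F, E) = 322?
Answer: 1/433678 ≈ 2.3059e-6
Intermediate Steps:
1/(y(462, 938) + G(-215, 205)) = 1/(462*938 + 322) = 1/(433356 + 322) = 1/433678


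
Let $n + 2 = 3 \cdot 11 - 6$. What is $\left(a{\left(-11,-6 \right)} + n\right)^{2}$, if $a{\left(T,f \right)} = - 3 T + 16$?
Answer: $5476$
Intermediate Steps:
$a{\left(T,f \right)} = 16 - 3 T$
$n = 25$ ($n = -2 + \left(3 \cdot 11 - 6\right) = -2 + \left(33 - 6\right) = -2 + 27 = 25$)
$\left(a{\left(-11,-6 \right)} + n\right)^{2} = \left(\left(16 - -33\right) + 25\right)^{2} = \left(\left(16 + 33\right) + 25\right)^{2} = \left(49 + 25\right)^{2} = 74^{2} = 5476$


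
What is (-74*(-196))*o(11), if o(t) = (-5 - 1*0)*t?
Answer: -797720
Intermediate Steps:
o(t) = -5*t (o(t) = (-5 + 0)*t = -5*t)
(-74*(-196))*o(11) = (-74*(-196))*(-5*11) = 14504*(-55) = -797720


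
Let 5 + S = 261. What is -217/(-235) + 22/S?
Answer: 30361/30080 ≈ 1.0093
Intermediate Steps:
S = 256 (S = -5 + 261 = 256)
-217/(-235) + 22/S = -217/(-235) + 22/256 = -217*(-1/235) + 22*(1/256) = 217/235 + 11/128 = 30361/30080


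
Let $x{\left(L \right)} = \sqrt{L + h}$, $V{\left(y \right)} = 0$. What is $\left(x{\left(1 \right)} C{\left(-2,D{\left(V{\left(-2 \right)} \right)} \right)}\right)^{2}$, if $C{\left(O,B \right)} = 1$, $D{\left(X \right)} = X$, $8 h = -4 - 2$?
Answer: $\frac{1}{4} \approx 0.25$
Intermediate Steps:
$h = - \frac{3}{4}$ ($h = \frac{-4 - 2}{8} = \frac{1}{8} \left(-6\right) = - \frac{3}{4} \approx -0.75$)
$x{\left(L \right)} = \sqrt{- \frac{3}{4} + L}$ ($x{\left(L \right)} = \sqrt{L - \frac{3}{4}} = \sqrt{- \frac{3}{4} + L}$)
$\left(x{\left(1 \right)} C{\left(-2,D{\left(V{\left(-2 \right)} \right)} \right)}\right)^{2} = \left(\frac{\sqrt{-3 + 4 \cdot 1}}{2} \cdot 1\right)^{2} = \left(\frac{\sqrt{-3 + 4}}{2} \cdot 1\right)^{2} = \left(\frac{\sqrt{1}}{2} \cdot 1\right)^{2} = \left(\frac{1}{2} \cdot 1 \cdot 1\right)^{2} = \left(\frac{1}{2} \cdot 1\right)^{2} = \left(\frac{1}{2}\right)^{2} = \frac{1}{4}$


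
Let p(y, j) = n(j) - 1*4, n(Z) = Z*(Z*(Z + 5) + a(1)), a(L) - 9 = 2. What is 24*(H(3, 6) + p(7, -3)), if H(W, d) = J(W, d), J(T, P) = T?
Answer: -384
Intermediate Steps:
a(L) = 11 (a(L) = 9 + 2 = 11)
H(W, d) = W
n(Z) = Z*(11 + Z*(5 + Z)) (n(Z) = Z*(Z*(Z + 5) + 11) = Z*(Z*(5 + Z) + 11) = Z*(11 + Z*(5 + Z)))
p(y, j) = -4 + j*(11 + j**2 + 5*j) (p(y, j) = j*(11 + j**2 + 5*j) - 1*4 = j*(11 + j**2 + 5*j) - 4 = -4 + j*(11 + j**2 + 5*j))
24*(H(3, 6) + p(7, -3)) = 24*(3 + (-4 - 3*(11 + (-3)**2 + 5*(-3)))) = 24*(3 + (-4 - 3*(11 + 9 - 15))) = 24*(3 + (-4 - 3*5)) = 24*(3 + (-4 - 15)) = 24*(3 - 19) = 24*(-16) = -384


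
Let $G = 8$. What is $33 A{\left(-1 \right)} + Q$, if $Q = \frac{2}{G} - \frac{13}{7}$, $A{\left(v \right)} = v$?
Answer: $- \frac{969}{28} \approx -34.607$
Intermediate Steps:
$Q = - \frac{45}{28}$ ($Q = \frac{2}{8} - \frac{13}{7} = 2 \cdot \frac{1}{8} - \frac{13}{7} = \frac{1}{4} - \frac{13}{7} = - \frac{45}{28} \approx -1.6071$)
$33 A{\left(-1 \right)} + Q = 33 \left(-1\right) - \frac{45}{28} = -33 - \frac{45}{28} = - \frac{969}{28}$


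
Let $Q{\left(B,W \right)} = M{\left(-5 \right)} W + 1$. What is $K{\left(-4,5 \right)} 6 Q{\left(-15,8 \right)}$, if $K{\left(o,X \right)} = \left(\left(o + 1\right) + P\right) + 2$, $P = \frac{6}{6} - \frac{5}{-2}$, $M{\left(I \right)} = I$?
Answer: $-585$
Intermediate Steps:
$Q{\left(B,W \right)} = 1 - 5 W$ ($Q{\left(B,W \right)} = - 5 W + 1 = 1 - 5 W$)
$P = \frac{7}{2}$ ($P = 6 \cdot \frac{1}{6} - - \frac{5}{2} = 1 + \frac{5}{2} = \frac{7}{2} \approx 3.5$)
$K{\left(o,X \right)} = \frac{13}{2} + o$ ($K{\left(o,X \right)} = \left(\left(o + 1\right) + \frac{7}{2}\right) + 2 = \left(\left(1 + o\right) + \frac{7}{2}\right) + 2 = \left(\frac{9}{2} + o\right) + 2 = \frac{13}{2} + o$)
$K{\left(-4,5 \right)} 6 Q{\left(-15,8 \right)} = \left(\frac{13}{2} - 4\right) 6 \left(1 - 40\right) = \frac{5}{2} \cdot 6 \left(1 - 40\right) = 15 \left(-39\right) = -585$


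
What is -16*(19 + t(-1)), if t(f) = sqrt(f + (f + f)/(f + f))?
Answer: -304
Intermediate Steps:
t(f) = sqrt(1 + f) (t(f) = sqrt(f + (2*f)/((2*f))) = sqrt(f + (2*f)*(1/(2*f))) = sqrt(f + 1) = sqrt(1 + f))
-16*(19 + t(-1)) = -16*(19 + sqrt(1 - 1)) = -16*(19 + sqrt(0)) = -16*(19 + 0) = -16*19 = -304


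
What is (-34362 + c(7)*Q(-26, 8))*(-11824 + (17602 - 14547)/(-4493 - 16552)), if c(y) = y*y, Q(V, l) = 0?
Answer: 24784377846/61 ≈ 4.0630e+8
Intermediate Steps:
c(y) = y²
(-34362 + c(7)*Q(-26, 8))*(-11824 + (17602 - 14547)/(-4493 - 16552)) = (-34362 + 7²*0)*(-11824 + (17602 - 14547)/(-4493 - 16552)) = (-34362 + 49*0)*(-11824 + 3055/(-21045)) = (-34362 + 0)*(-11824 + 3055*(-1/21045)) = -34362*(-11824 - 611/4209) = -34362*(-49767827/4209) = 24784377846/61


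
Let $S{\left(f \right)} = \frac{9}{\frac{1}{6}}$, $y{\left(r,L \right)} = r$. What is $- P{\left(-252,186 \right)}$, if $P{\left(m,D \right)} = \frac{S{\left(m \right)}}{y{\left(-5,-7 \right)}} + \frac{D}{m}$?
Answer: $\frac{2423}{210} \approx 11.538$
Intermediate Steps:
$S{\left(f \right)} = 54$ ($S{\left(f \right)} = 9 \frac{1}{\frac{1}{6}} = 9 \cdot 6 = 54$)
$P{\left(m,D \right)} = - \frac{54}{5} + \frac{D}{m}$ ($P{\left(m,D \right)} = \frac{54}{-5} + \frac{D}{m} = 54 \left(- \frac{1}{5}\right) + \frac{D}{m} = - \frac{54}{5} + \frac{D}{m}$)
$- P{\left(-252,186 \right)} = - (- \frac{54}{5} + \frac{186}{-252}) = - (- \frac{54}{5} + 186 \left(- \frac{1}{252}\right)) = - (- \frac{54}{5} - \frac{31}{42}) = \left(-1\right) \left(- \frac{2423}{210}\right) = \frac{2423}{210}$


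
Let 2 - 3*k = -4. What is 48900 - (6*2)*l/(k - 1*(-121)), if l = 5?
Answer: 2004880/41 ≈ 48900.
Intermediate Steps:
k = 2 (k = ⅔ - ⅓*(-4) = ⅔ + 4/3 = 2)
48900 - (6*2)*l/(k - 1*(-121)) = 48900 - (6*2)*5/(2 - 1*(-121)) = 48900 - 12*5/(2 + 121) = 48900 - 60/123 = 48900 - 1*20/41 = 48900 - 20/41 = 2004880/41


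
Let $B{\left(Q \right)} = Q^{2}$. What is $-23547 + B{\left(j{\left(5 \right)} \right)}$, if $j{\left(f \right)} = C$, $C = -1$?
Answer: $-23546$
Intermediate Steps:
$j{\left(f \right)} = -1$
$-23547 + B{\left(j{\left(5 \right)} \right)} = -23547 + \left(-1\right)^{2} = -23547 + 1 = -23546$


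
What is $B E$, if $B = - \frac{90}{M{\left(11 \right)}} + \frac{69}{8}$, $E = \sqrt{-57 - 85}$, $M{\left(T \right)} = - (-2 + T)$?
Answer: $\frac{149 i \sqrt{142}}{8} \approx 221.94 i$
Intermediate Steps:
$M{\left(T \right)} = 2 - T$
$E = i \sqrt{142}$ ($E = \sqrt{-142} = i \sqrt{142} \approx 11.916 i$)
$B = \frac{149}{8}$ ($B = - \frac{90}{2 - 11} + \frac{69}{8} = - \frac{90}{2 - 11} + 69 \cdot \frac{1}{8} = - \frac{90}{-9} + \frac{69}{8} = \left(-90\right) \left(- \frac{1}{9}\right) + \frac{69}{8} = 10 + \frac{69}{8} = \frac{149}{8} \approx 18.625$)
$B E = \frac{149 i \sqrt{142}}{8}$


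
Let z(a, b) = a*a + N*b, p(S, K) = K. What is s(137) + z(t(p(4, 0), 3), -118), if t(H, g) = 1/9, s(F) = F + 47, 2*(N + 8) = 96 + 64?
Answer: -673271/81 ≈ -8312.0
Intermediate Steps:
N = 72 (N = -8 + (96 + 64)/2 = -8 + (½)*160 = -8 + 80 = 72)
s(F) = 47 + F
t(H, g) = ⅑
z(a, b) = a² + 72*b (z(a, b) = a*a + 72*b = a² + 72*b)
s(137) + z(t(p(4, 0), 3), -118) = (47 + 137) + ((⅑)² + 72*(-118)) = 184 + (1/81 - 8496) = 184 - 688175/81 = -673271/81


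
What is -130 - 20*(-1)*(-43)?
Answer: -990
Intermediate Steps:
-130 - 20*(-1)*(-43) = -130 + 20*(-43) = -130 - 860 = -990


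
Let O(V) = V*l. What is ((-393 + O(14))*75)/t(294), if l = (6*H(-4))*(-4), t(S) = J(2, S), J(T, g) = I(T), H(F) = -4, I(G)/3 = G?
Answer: 23775/2 ≈ 11888.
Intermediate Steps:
I(G) = 3*G
J(T, g) = 3*T
t(S) = 6 (t(S) = 3*2 = 6)
l = 96 (l = (6*(-4))*(-4) = -24*(-4) = 96)
O(V) = 96*V (O(V) = V*96 = 96*V)
((-393 + O(14))*75)/t(294) = ((-393 + 96*14)*75)/6 = ((-393 + 1344)*75)*(1/6) = (951*75)*(1/6) = 71325*(1/6) = 23775/2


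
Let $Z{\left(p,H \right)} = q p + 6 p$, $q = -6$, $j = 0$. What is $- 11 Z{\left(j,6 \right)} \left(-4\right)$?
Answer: $0$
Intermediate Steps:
$Z{\left(p,H \right)} = 0$ ($Z{\left(p,H \right)} = - 6 p + 6 p = 0$)
$- 11 Z{\left(j,6 \right)} \left(-4\right) = \left(-11\right) 0 \left(-4\right) = 0 \left(-4\right) = 0$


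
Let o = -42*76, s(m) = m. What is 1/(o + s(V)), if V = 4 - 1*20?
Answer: -1/3208 ≈ -0.00031172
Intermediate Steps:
V = -16 (V = 4 - 20 = -16)
o = -3192
1/(o + s(V)) = 1/(-3192 - 16) = 1/(-3208) = -1/3208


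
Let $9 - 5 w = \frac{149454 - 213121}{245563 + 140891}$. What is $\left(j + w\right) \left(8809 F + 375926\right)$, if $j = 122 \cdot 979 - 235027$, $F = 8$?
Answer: $- \frac{49850517984211123}{966135} \approx -5.1598 \cdot 10^{10}$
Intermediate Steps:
$w = \frac{3541753}{1932270}$ ($w = \frac{9}{5} - \frac{\left(149454 - 213121\right) \frac{1}{245563 + 140891}}{5} = \frac{9}{5} - \frac{\left(-63667\right) \frac{1}{386454}}{5} = \frac{9}{5} - - \frac{63667}{1932270} = \frac{9}{5} + \frac{63667}{1932270} = \frac{3541753}{1932270} \approx 1.8329$)
$j = -115589$ ($j = 119438 - 235027 = -115589$)
$\left(j + w\right) \left(8809 F + 375926\right) = \left(-115589 + \frac{3541753}{1932270}\right) \left(8809 \cdot 8 + 375926\right) = - \frac{223345615277 \left(70472 + 375926\right)}{1932270} = \left(- \frac{223345615277}{1932270}\right) 446398 = - \frac{49850517984211123}{966135}$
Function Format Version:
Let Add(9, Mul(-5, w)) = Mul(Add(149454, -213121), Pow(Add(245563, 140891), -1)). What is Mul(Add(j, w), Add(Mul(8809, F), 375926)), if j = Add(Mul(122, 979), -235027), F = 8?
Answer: Rational(-49850517984211123, 966135) ≈ -5.1598e+10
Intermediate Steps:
w = Rational(3541753, 1932270) (w = Add(Rational(9, 5), Mul(Rational(-1, 5), Mul(Add(149454, -213121), Pow(Add(245563, 140891), -1)))) = Add(Rational(9, 5), Mul(Rational(-1, 5), Mul(-63667, Pow(386454, -1)))) = Add(Rational(9, 5), Mul(Rational(-1, 5), Mul(-63667, Rational(1, 386454)))) = Add(Rational(9, 5), Mul(Rational(-1, 5), Rational(-63667, 386454))) = Add(Rational(9, 5), Rational(63667, 1932270)) = Rational(3541753, 1932270) ≈ 1.8329)
j = -115589 (j = Add(119438, -235027) = -115589)
Mul(Add(j, w), Add(Mul(8809, F), 375926)) = Mul(Add(-115589, Rational(3541753, 1932270)), Add(Mul(8809, 8), 375926)) = Mul(Rational(-223345615277, 1932270), Add(70472, 375926)) = Mul(Rational(-223345615277, 1932270), 446398) = Rational(-49850517984211123, 966135)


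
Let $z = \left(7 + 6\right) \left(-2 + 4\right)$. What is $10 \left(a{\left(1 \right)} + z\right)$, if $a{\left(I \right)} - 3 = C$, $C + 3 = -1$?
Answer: $250$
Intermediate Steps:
$z = 26$ ($z = 13 \cdot 2 = 26$)
$C = -4$ ($C = -3 - 1 = -4$)
$a{\left(I \right)} = -1$ ($a{\left(I \right)} = 3 - 4 = -1$)
$10 \left(a{\left(1 \right)} + z\right) = 10 \left(-1 + 26\right) = 10 \cdot 25 = 250$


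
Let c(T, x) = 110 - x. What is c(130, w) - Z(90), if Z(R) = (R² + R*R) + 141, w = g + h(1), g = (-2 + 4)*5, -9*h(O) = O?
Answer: -146168/9 ≈ -16241.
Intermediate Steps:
h(O) = -O/9
g = 10 (g = 2*5 = 10)
w = 89/9 (w = 10 - ⅑*1 = 10 - ⅑ = 89/9 ≈ 9.8889)
Z(R) = 141 + 2*R² (Z(R) = (R² + R²) + 141 = 2*R² + 141 = 141 + 2*R²)
c(130, w) - Z(90) = (110 - 1*89/9) - (141 + 2*90²) = (110 - 89/9) - (141 + 2*8100) = 901/9 - (141 + 16200) = 901/9 - 1*16341 = 901/9 - 16341 = -146168/9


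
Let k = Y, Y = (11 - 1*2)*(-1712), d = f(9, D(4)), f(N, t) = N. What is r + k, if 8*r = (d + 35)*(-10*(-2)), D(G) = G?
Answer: -15298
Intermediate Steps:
d = 9
Y = -15408 (Y = (11 - 2)*(-1712) = 9*(-1712) = -15408)
k = -15408
r = 110 (r = ((9 + 35)*(-10*(-2)))/8 = (44*20)/8 = (1/8)*880 = 110)
r + k = 110 - 15408 = -15298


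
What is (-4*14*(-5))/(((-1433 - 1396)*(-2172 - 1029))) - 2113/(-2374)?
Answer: 19135208797/21498063246 ≈ 0.89009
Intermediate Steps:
(-4*14*(-5))/(((-1433 - 1396)*(-2172 - 1029))) - 2113/(-2374) = (-56*(-5))/((-2829*(-3201))) - 2113*(-1/2374) = 280/9055629 + 2113/2374 = 19135208797/21498063246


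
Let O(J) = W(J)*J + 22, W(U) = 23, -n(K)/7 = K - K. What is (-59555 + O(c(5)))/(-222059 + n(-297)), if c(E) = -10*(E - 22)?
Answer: 55623/222059 ≈ 0.25049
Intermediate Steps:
n(K) = 0 (n(K) = -7*(K - K) = -7*0 = 0)
c(E) = 220 - 10*E (c(E) = -10*(-22 + E) = 220 - 10*E)
O(J) = 22 + 23*J (O(J) = 23*J + 22 = 22 + 23*J)
(-59555 + O(c(5)))/(-222059 + n(-297)) = (-59555 + (22 + 23*(220 - 10*5)))/(-222059 + 0) = (-59555 + (22 + 23*(220 - 50)))/(-222059) = (-59555 + (22 + 23*170))*(-1/222059) = (-59555 + (22 + 3910))*(-1/222059) = (-59555 + 3932)*(-1/222059) = -55623*(-1/222059) = 55623/222059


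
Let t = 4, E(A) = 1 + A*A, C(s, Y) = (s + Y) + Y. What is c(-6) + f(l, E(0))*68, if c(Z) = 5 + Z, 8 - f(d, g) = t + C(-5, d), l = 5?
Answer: -69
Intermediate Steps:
C(s, Y) = s + 2*Y (C(s, Y) = (Y + s) + Y = s + 2*Y)
E(A) = 1 + A²
f(d, g) = 9 - 2*d (f(d, g) = 8 - (4 + (-5 + 2*d)) = 8 - (-1 + 2*d) = 8 + (1 - 2*d) = 9 - 2*d)
c(-6) + f(l, E(0))*68 = (5 - 6) + (9 - 2*5)*68 = -1 + (9 - 10)*68 = -1 - 1*68 = -1 - 68 = -69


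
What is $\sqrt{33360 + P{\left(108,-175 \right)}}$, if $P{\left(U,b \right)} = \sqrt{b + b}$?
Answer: $\sqrt{33360 + 5 i \sqrt{14}} \approx 182.65 + 0.0512 i$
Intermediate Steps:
$P{\left(U,b \right)} = \sqrt{2} \sqrt{b}$ ($P{\left(U,b \right)} = \sqrt{2 b} = \sqrt{2} \sqrt{b}$)
$\sqrt{33360 + P{\left(108,-175 \right)}} = \sqrt{33360 + \sqrt{2} \sqrt{-175}} = \sqrt{33360 + \sqrt{2} \cdot 5 i \sqrt{7}} = \sqrt{33360 + 5 i \sqrt{14}}$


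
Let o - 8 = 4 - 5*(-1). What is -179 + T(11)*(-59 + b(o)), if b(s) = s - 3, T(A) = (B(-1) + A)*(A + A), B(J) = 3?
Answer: -14039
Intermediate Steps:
o = 17 (o = 8 + (4 - 5*(-1)) = 8 + (4 + 5) = 8 + 9 = 17)
T(A) = 2*A*(3 + A) (T(A) = (3 + A)*(A + A) = (3 + A)*(2*A) = 2*A*(3 + A))
b(s) = -3 + s
-179 + T(11)*(-59 + b(o)) = -179 + (2*11*(3 + 11))*(-59 + (-3 + 17)) = -179 + (2*11*14)*(-59 + 14) = -179 + 308*(-45) = -179 - 13860 = -14039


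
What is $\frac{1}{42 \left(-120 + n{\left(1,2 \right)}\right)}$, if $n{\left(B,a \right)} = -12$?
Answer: $- \frac{1}{5544} \approx -0.00018038$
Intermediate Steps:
$\frac{1}{42 \left(-120 + n{\left(1,2 \right)}\right)} = \frac{1}{42 \left(-120 - 12\right)} = \frac{1}{42 \left(-132\right)} = \frac{1}{-5544} = - \frac{1}{5544}$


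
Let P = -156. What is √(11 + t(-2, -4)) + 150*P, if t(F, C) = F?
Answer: -23397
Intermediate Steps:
√(11 + t(-2, -4)) + 150*P = √(11 - 2) + 150*(-156) = √9 - 23400 = 3 - 23400 = -23397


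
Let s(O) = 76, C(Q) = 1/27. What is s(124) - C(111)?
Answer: 2051/27 ≈ 75.963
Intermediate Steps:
C(Q) = 1/27
s(124) - C(111) = 76 - 1*1/27 = 76 - 1/27 = 2051/27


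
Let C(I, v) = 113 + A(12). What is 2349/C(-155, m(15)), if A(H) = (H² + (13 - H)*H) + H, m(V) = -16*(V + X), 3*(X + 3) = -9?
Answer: 2349/281 ≈ 8.3594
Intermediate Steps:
X = -6 (X = -3 + (⅓)*(-9) = -3 - 3 = -6)
m(V) = 96 - 16*V (m(V) = -16*(V - 6) = -16*(-6 + V) = 96 - 16*V)
A(H) = H + H² + H*(13 - H) (A(H) = (H² + H*(13 - H)) + H = H + H² + H*(13 - H))
C(I, v) = 281 (C(I, v) = 113 + 14*12 = 113 + 168 = 281)
2349/C(-155, m(15)) = 2349/281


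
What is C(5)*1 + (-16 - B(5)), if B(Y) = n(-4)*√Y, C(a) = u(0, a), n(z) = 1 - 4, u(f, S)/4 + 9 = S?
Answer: -32 + 3*√5 ≈ -25.292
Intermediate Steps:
u(f, S) = -36 + 4*S
n(z) = -3
C(a) = -36 + 4*a
B(Y) = -3*√Y
C(5)*1 + (-16 - B(5)) = (-36 + 4*5)*1 + (-16 - (-3)*√5) = (-36 + 20)*1 + (-16 + 3*√5) = -16*1 + (-16 + 3*√5) = -16 + (-16 + 3*√5) = -32 + 3*√5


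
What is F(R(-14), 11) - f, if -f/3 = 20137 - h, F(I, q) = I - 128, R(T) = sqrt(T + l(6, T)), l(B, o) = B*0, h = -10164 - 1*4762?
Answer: 105061 + I*sqrt(14) ≈ 1.0506e+5 + 3.7417*I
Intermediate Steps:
h = -14926 (h = -10164 - 4762 = -14926)
l(B, o) = 0
R(T) = sqrt(T) (R(T) = sqrt(T + 0) = sqrt(T))
F(I, q) = -128 + I
f = -105189 (f = -3*(20137 - 1*(-14926)) = -3*(20137 + 14926) = -3*35063 = -105189)
F(R(-14), 11) - f = (-128 + sqrt(-14)) - 1*(-105189) = (-128 + I*sqrt(14)) + 105189 = 105061 + I*sqrt(14)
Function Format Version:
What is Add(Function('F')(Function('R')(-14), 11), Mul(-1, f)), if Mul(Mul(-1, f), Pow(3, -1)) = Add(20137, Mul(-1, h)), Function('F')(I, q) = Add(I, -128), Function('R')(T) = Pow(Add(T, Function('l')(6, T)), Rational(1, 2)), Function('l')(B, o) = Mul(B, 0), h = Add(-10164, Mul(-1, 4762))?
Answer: Add(105061, Mul(I, Pow(14, Rational(1, 2)))) ≈ Add(1.0506e+5, Mul(3.7417, I))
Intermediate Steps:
h = -14926 (h = Add(-10164, -4762) = -14926)
Function('l')(B, o) = 0
Function('R')(T) = Pow(T, Rational(1, 2)) (Function('R')(T) = Pow(Add(T, 0), Rational(1, 2)) = Pow(T, Rational(1, 2)))
Function('F')(I, q) = Add(-128, I)
f = -105189 (f = Mul(-3, Add(20137, Mul(-1, -14926))) = Mul(-3, Add(20137, 14926)) = Mul(-3, 35063) = -105189)
Add(Function('F')(Function('R')(-14), 11), Mul(-1, f)) = Add(Add(-128, Pow(-14, Rational(1, 2))), Mul(-1, -105189)) = Add(Add(-128, Mul(I, Pow(14, Rational(1, 2)))), 105189) = Add(105061, Mul(I, Pow(14, Rational(1, 2))))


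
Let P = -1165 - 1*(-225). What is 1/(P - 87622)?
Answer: -1/88562 ≈ -1.1292e-5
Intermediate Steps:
P = -940 (P = -1165 + 225 = -940)
1/(P - 87622) = 1/(-940 - 87622) = 1/(-88562) = -1/88562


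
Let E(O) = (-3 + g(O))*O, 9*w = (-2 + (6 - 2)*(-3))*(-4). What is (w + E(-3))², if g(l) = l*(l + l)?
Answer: 121801/81 ≈ 1503.7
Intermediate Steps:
g(l) = 2*l² (g(l) = l*(2*l) = 2*l²)
w = 56/9 (w = ((-2 + (6 - 2)*(-3))*(-4))/9 = ((-2 + 4*(-3))*(-4))/9 = ((-2 - 12)*(-4))/9 = (-14*(-4))/9 = (⅑)*56 = 56/9 ≈ 6.2222)
E(O) = O*(-3 + 2*O²) (E(O) = (-3 + 2*O²)*O = O*(-3 + 2*O²))
(w + E(-3))² = (56/9 - 3*(-3 + 2*(-3)²))² = (56/9 - 3*(-3 + 2*9))² = (56/9 - 3*(-3 + 18))² = (56/9 - 3*15)² = (56/9 - 45)² = (-349/9)² = 121801/81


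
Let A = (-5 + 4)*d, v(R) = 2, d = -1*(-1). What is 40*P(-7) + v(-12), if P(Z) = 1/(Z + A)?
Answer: -3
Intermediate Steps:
d = 1
A = -1 (A = (-5 + 4)*1 = -1*1 = -1)
P(Z) = 1/(-1 + Z) (P(Z) = 1/(Z - 1) = 1/(-1 + Z))
40*P(-7) + v(-12) = 40/(-1 - 7) + 2 = 40/(-8) + 2 = 40*(-1/8) + 2 = -5 + 2 = -3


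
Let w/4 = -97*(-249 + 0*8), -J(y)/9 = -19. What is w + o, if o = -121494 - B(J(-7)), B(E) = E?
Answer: -25053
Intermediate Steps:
J(y) = 171 (J(y) = -9*(-19) = 171)
w = 96612 (w = 4*(-97*(-249 + 0*8)) = 4*(-97*(-249 + 0)) = 4*(-97*(-249)) = 4*24153 = 96612)
o = -121665 (o = -121494 - 1*171 = -121494 - 171 = -121665)
w + o = 96612 - 121665 = -25053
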